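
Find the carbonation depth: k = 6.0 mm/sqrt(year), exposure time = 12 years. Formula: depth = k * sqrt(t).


depth = k * sqrt(t)
= 6.0 * sqrt(12)
= 20.78 mm

20.78


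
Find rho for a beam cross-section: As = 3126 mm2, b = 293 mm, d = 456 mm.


rho = As / (b * d)
= 3126 / (293 * 456)
= 0.0234

0.0234


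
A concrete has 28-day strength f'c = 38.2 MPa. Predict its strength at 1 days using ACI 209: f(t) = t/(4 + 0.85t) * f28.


f(1) = 1 / (4 + 0.85 * 1) * 38.2
= 1 / 4.85 * 38.2
= 7.88 MPa

7.88


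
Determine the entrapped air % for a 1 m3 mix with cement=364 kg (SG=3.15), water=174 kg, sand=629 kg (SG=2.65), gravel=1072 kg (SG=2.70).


Vol cement = 364 / (3.15 * 1000) = 0.115556 m3
Vol water = 174 / 1000 = 0.174 m3
Vol sand = 629 / (2.65 * 1000) = 0.237358 m3
Vol gravel = 1072 / (2.70 * 1000) = 0.397037 m3
Total solid + water volume = 0.923951 m3
Air = (1 - 0.923951) * 100 = 7.6%

7.6


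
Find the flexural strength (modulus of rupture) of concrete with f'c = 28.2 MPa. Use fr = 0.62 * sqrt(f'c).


fr = 0.62 * sqrt(28.2)
= 3.292 MPa

3.292


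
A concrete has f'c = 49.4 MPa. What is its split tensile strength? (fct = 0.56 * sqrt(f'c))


fct = 0.56 * sqrt(49.4)
= 0.56 * 7.029
= 3.936 MPa

3.936


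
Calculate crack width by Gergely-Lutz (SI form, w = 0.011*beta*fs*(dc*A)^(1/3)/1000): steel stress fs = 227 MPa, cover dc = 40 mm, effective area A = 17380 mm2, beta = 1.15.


w = 0.011 * beta * fs * (dc * A)^(1/3) / 1000
= 0.011 * 1.15 * 227 * (40 * 17380)^(1/3) / 1000
= 0.254 mm

0.254


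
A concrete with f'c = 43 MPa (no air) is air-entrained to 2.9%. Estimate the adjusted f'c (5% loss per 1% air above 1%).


Strength loss = (2.9 - 1) * 5 = 9.5%
f'c = 43 * (1 - 9.5/100)
= 38.91 MPa

38.91


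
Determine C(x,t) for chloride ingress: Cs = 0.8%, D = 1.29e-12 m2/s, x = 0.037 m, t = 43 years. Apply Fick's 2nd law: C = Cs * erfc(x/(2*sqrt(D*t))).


t_seconds = 43 * 365.25 * 24 * 3600 = 1356976800.0 s
arg = 0.037 / (2 * sqrt(1.29e-12 * 1356976800.0))
= 0.4422
erfc(0.4422) = 0.5318
C = 0.8 * 0.5318 = 0.4254%

0.4254


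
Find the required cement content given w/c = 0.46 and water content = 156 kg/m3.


Cement = water / (w/c)
= 156 / 0.46
= 339.1 kg/m3

339.1


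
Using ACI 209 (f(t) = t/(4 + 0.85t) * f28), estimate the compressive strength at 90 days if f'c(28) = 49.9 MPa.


f(90) = 90 / (4 + 0.85 * 90) * 49.9
= 90 / 80.5 * 49.9
= 55.79 MPa

55.79


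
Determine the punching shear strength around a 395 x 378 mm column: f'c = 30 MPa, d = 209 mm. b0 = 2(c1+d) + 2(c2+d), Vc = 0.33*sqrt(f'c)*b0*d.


b0 = 2*(395 + 209) + 2*(378 + 209) = 2382 mm
Vc = 0.33 * sqrt(30) * 2382 * 209 / 1000
= 899.83 kN

899.83


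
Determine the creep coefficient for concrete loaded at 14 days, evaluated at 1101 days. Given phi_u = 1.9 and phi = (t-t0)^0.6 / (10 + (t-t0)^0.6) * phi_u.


dt = 1101 - 14 = 1087
phi = 1087^0.6 / (10 + 1087^0.6) * 1.9
= 1.651

1.651


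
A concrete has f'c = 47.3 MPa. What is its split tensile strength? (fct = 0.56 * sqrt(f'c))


fct = 0.56 * sqrt(47.3)
= 0.56 * 6.877
= 3.851 MPa

3.851


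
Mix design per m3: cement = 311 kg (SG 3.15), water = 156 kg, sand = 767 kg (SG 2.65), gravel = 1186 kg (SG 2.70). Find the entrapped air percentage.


Vol cement = 311 / (3.15 * 1000) = 0.09873 m3
Vol water = 156 / 1000 = 0.156 m3
Vol sand = 767 / (2.65 * 1000) = 0.289434 m3
Vol gravel = 1186 / (2.70 * 1000) = 0.439259 m3
Total solid + water volume = 0.983423 m3
Air = (1 - 0.983423) * 100 = 1.66%

1.66


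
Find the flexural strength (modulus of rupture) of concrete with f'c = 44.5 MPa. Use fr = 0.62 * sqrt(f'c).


fr = 0.62 * sqrt(44.5)
= 4.136 MPa

4.136


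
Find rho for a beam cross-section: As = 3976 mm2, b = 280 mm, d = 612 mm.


rho = As / (b * d)
= 3976 / (280 * 612)
= 0.0232

0.0232


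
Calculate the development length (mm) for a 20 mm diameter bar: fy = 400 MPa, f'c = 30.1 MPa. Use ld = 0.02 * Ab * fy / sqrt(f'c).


Ab = pi * 20^2 / 4 = 314.159 mm2
ld = 0.02 * 314.159 * 400 / sqrt(30.1)
= 458.1 mm

458.1


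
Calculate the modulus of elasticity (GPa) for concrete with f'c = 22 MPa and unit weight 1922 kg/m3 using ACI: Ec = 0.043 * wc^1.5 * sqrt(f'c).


Ec = 0.043 * 1922^1.5 * sqrt(22) / 1000
= 16.99 GPa

16.99


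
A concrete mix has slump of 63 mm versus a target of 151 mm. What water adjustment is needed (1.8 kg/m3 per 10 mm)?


Difference = 151 - 63 = 88 mm
Water adjustment = 88 * 1.8 / 10 = 15.8 kg/m3

15.8


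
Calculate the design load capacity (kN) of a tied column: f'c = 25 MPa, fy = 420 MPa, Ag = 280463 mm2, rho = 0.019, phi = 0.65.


Ast = rho * Ag = 0.019 * 280463 = 5328.797 mm2
phi*Pn = 0.65 * 0.80 * (0.85 * 25 * (280463 - 5328.797) + 420 * 5328.797) / 1000
= 4204.04 kN

4204.04


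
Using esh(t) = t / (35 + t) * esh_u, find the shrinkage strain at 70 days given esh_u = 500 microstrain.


esh(70) = 70 / (35 + 70) * 500
= 70 / 105 * 500
= 333.3 microstrain

333.3


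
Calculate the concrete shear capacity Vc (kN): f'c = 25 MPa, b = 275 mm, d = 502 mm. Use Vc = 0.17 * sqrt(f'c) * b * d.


Vc = 0.17 * sqrt(25) * 275 * 502 / 1000
= 117.34 kN

117.34


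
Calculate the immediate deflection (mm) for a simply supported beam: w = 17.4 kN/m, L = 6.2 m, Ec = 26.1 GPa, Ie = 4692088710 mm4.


Convert: L = 6.2 m = 6200 mm, Ec = 26.1 GPa = 26100 MPa
delta = 5 * 17.4 * 6200^4 / (384 * 26100 * 4692088710)
= 2.73 mm

2.73


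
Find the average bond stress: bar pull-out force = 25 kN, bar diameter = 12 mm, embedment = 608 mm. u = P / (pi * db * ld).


u = P / (pi * db * ld)
= 25 * 1000 / (pi * 12 * 608)
= 1.091 MPa

1.091


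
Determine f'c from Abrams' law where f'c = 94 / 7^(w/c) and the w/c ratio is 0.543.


f'c = 94 / 7^0.543
= 94 / 2.877
= 32.68 MPa

32.68


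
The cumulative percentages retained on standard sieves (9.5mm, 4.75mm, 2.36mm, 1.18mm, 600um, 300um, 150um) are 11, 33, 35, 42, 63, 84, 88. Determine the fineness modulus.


FM = sum(cumulative % retained) / 100
= 356 / 100
= 3.56

3.56


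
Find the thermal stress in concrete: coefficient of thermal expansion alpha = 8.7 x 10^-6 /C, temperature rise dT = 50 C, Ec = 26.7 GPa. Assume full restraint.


sigma = alpha * dT * Ec
= 8.7e-6 * 50 * 26.7 * 1000
= 11.614 MPa

11.614


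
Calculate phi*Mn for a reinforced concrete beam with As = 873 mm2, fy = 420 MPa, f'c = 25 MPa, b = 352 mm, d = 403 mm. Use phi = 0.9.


a = As * fy / (0.85 * f'c * b)
= 873 * 420 / (0.85 * 25 * 352)
= 49.0187 mm
Mn = As * fy * (d - a/2) / 10^6
= 138.7774 kN-m
phi*Mn = 0.9 * 138.7774 = 124.9 kN-m

124.9


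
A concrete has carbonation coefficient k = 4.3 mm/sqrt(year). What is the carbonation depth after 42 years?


depth = k * sqrt(t)
= 4.3 * sqrt(42)
= 27.87 mm

27.87


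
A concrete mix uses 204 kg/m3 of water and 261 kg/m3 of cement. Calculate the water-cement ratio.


w/c = water / cement
w/c = 204 / 261 = 0.782

0.782


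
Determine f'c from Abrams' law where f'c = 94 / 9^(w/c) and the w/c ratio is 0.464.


f'c = 94 / 9^0.464
= 94 / 2.772
= 33.91 MPa

33.91


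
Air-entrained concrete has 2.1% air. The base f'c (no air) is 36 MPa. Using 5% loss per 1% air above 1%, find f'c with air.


Strength loss = (2.1 - 1) * 5 = 5.5%
f'c = 36 * (1 - 5.5/100)
= 34.02 MPa

34.02


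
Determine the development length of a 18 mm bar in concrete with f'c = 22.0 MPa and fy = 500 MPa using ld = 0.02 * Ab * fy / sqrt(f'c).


Ab = pi * 18^2 / 4 = 254.469 mm2
ld = 0.02 * 254.469 * 500 / sqrt(22.0)
= 542.5 mm

542.5


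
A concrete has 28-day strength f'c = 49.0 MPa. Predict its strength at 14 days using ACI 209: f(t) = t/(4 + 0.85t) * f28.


f(14) = 14 / (4 + 0.85 * 14) * 49.0
= 14 / 15.9 * 49.0
= 43.14 MPa

43.14


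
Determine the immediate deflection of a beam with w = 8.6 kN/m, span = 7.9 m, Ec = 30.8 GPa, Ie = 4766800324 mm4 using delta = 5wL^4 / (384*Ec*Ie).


Convert: L = 7.9 m = 7900 mm, Ec = 30.8 GPa = 30800 MPa
delta = 5 * 8.6 * 7900^4 / (384 * 30800 * 4766800324)
= 2.97 mm

2.97


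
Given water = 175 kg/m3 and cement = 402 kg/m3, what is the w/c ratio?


w/c = water / cement
w/c = 175 / 402 = 0.435

0.435


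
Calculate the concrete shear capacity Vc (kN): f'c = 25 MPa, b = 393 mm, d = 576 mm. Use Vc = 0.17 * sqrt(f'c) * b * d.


Vc = 0.17 * sqrt(25) * 393 * 576 / 1000
= 192.41 kN

192.41


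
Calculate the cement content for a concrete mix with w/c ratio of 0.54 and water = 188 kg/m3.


Cement = water / (w/c)
= 188 / 0.54
= 348.1 kg/m3

348.1


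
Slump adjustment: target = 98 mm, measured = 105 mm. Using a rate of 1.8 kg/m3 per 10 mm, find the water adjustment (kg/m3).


Difference = 98 - 105 = -7 mm
Water adjustment = -7 * 1.8 / 10 = -1.3 kg/m3

-1.3


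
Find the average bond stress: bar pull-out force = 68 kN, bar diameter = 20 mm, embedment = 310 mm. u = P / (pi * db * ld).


u = P / (pi * db * ld)
= 68 * 1000 / (pi * 20 * 310)
= 3.491 MPa

3.491


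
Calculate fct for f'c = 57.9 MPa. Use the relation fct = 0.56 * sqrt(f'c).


fct = 0.56 * sqrt(57.9)
= 0.56 * 7.609
= 4.261 MPa

4.261


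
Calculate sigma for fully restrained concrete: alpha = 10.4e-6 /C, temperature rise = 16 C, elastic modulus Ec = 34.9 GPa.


sigma = alpha * dT * Ec
= 10.4e-6 * 16 * 34.9 * 1000
= 5.807 MPa

5.807


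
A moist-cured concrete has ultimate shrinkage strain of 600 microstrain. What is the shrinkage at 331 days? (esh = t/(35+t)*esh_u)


esh(331) = 331 / (35 + 331) * 600
= 331 / 366 * 600
= 542.6 microstrain

542.6


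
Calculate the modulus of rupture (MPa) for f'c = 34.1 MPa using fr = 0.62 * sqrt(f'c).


fr = 0.62 * sqrt(34.1)
= 3.621 MPa

3.621


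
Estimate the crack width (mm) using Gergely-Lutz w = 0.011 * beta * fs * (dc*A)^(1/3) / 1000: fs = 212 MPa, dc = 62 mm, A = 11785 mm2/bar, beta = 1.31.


w = 0.011 * beta * fs * (dc * A)^(1/3) / 1000
= 0.011 * 1.31 * 212 * (62 * 11785)^(1/3) / 1000
= 0.275 mm

0.275


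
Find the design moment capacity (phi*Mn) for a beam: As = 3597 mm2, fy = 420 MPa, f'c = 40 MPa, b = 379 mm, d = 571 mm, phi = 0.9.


a = As * fy / (0.85 * f'c * b)
= 3597 * 420 / (0.85 * 40 * 379)
= 117.2389 mm
Mn = As * fy * (d - a/2) / 10^6
= 774.0738 kN-m
phi*Mn = 0.9 * 774.0738 = 696.67 kN-m

696.67


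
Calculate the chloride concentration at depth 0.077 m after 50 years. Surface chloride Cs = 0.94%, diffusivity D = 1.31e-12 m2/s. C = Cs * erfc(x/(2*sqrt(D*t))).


t_seconds = 50 * 365.25 * 24 * 3600 = 1577880000.0 s
arg = 0.077 / (2 * sqrt(1.31e-12 * 1577880000.0))
= 0.8468
erfc(0.8468) = 0.2311
C = 0.94 * 0.2311 = 0.2172%

0.2172


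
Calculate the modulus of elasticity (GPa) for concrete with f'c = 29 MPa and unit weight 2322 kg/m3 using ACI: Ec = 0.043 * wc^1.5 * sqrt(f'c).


Ec = 0.043 * 2322^1.5 * sqrt(29) / 1000
= 25.91 GPa

25.91


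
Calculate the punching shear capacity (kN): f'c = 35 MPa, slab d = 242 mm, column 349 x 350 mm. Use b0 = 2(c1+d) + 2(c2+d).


b0 = 2*(349 + 242) + 2*(350 + 242) = 2366 mm
Vc = 0.33 * sqrt(35) * 2366 * 242 / 1000
= 1117.84 kN

1117.84


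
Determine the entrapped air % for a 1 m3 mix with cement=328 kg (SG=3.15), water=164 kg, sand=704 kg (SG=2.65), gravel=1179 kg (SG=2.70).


Vol cement = 328 / (3.15 * 1000) = 0.104127 m3
Vol water = 164 / 1000 = 0.164 m3
Vol sand = 704 / (2.65 * 1000) = 0.26566 m3
Vol gravel = 1179 / (2.70 * 1000) = 0.436667 m3
Total solid + water volume = 0.970454 m3
Air = (1 - 0.970454) * 100 = 2.95%

2.95


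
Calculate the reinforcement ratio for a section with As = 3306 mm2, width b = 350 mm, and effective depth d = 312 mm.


rho = As / (b * d)
= 3306 / (350 * 312)
= 0.0303

0.0303


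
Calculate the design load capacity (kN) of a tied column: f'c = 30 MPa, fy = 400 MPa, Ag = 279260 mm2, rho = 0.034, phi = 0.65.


Ast = rho * Ag = 0.034 * 279260 = 9494.84 mm2
phi*Pn = 0.65 * 0.80 * (0.85 * 30 * (279260 - 9494.84) + 400 * 9494.84) / 1000
= 5552.01 kN

5552.01


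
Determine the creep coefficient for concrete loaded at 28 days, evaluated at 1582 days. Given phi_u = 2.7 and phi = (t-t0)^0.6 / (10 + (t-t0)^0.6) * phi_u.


dt = 1582 - 28 = 1554
phi = 1554^0.6 / (10 + 1554^0.6) * 2.7
= 2.407

2.407


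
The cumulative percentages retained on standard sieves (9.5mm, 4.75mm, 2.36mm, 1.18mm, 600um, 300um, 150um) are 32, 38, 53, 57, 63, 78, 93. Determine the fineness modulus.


FM = sum(cumulative % retained) / 100
= 414 / 100
= 4.14

4.14


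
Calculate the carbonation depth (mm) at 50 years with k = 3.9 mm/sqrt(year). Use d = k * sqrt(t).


depth = k * sqrt(t)
= 3.9 * sqrt(50)
= 27.58 mm

27.58


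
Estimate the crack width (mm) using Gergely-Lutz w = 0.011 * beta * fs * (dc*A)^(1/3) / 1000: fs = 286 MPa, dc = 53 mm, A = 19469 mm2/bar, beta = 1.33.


w = 0.011 * beta * fs * (dc * A)^(1/3) / 1000
= 0.011 * 1.33 * 286 * (53 * 19469)^(1/3) / 1000
= 0.423 mm

0.423


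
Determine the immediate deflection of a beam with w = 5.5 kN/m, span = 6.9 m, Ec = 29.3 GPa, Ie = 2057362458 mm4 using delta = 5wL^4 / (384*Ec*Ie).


Convert: L = 6.9 m = 6900 mm, Ec = 29.3 GPa = 29300 MPa
delta = 5 * 5.5 * 6900^4 / (384 * 29300 * 2057362458)
= 2.69 mm

2.69


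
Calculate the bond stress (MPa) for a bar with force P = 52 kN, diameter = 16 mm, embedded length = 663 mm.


u = P / (pi * db * ld)
= 52 * 1000 / (pi * 16 * 663)
= 1.56 MPa

1.56


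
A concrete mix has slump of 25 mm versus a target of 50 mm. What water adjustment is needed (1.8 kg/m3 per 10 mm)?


Difference = 50 - 25 = 25 mm
Water adjustment = 25 * 1.8 / 10 = 4.5 kg/m3

4.5


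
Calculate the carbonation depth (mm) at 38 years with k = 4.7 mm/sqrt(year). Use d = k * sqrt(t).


depth = k * sqrt(t)
= 4.7 * sqrt(38)
= 28.97 mm

28.97


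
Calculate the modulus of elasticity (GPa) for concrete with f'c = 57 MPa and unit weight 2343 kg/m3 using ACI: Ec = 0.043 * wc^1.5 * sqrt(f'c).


Ec = 0.043 * 2343^1.5 * sqrt(57) / 1000
= 36.82 GPa

36.82


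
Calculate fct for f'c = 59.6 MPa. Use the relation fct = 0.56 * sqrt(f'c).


fct = 0.56 * sqrt(59.6)
= 0.56 * 7.72
= 4.323 MPa

4.323


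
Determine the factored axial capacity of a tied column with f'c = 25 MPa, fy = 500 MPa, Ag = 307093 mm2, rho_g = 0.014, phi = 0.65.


Ast = rho * Ag = 0.014 * 307093 = 4299.302 mm2
phi*Pn = 0.65 * 0.80 * (0.85 * 25 * (307093 - 4299.302) + 500 * 4299.302) / 1000
= 4463.69 kN

4463.69


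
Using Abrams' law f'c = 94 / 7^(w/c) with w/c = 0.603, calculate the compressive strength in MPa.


f'c = 94 / 7^0.603
= 94 / 3.233
= 29.08 MPa

29.08


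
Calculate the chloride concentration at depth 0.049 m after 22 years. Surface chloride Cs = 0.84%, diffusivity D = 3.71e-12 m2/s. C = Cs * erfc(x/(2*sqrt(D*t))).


t_seconds = 22 * 365.25 * 24 * 3600 = 694267200.0 s
arg = 0.049 / (2 * sqrt(3.71e-12 * 694267200.0))
= 0.4827
erfc(0.4827) = 0.4948
C = 0.84 * 0.4948 = 0.4156%

0.4156


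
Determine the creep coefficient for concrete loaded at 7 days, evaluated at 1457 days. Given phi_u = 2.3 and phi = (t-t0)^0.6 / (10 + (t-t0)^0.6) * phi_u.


dt = 1457 - 7 = 1450
phi = 1450^0.6 / (10 + 1450^0.6) * 2.3
= 2.041

2.041


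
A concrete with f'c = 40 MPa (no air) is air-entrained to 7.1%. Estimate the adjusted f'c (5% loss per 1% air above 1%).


Strength loss = (7.1 - 1) * 5 = 30.5%
f'c = 40 * (1 - 30.5/100)
= 27.8 MPa

27.8


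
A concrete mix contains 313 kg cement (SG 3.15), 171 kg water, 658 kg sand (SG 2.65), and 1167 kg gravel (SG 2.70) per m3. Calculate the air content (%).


Vol cement = 313 / (3.15 * 1000) = 0.099365 m3
Vol water = 171 / 1000 = 0.171 m3
Vol sand = 658 / (2.65 * 1000) = 0.248302 m3
Vol gravel = 1167 / (2.70 * 1000) = 0.432222 m3
Total solid + water volume = 0.950889 m3
Air = (1 - 0.950889) * 100 = 4.91%

4.91


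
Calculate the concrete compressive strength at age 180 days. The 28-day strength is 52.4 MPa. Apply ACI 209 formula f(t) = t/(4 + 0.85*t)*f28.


f(180) = 180 / (4 + 0.85 * 180) * 52.4
= 180 / 157.0 * 52.4
= 60.08 MPa

60.08


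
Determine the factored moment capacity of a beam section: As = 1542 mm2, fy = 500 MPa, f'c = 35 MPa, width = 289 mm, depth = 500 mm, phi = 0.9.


a = As * fy / (0.85 * f'c * b)
= 1542 * 500 / (0.85 * 35 * 289)
= 89.6746 mm
Mn = As * fy * (d - a/2) / 10^6
= 350.9304 kN-m
phi*Mn = 0.9 * 350.9304 = 315.84 kN-m

315.84


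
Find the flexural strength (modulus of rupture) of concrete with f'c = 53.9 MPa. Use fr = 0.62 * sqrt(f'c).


fr = 0.62 * sqrt(53.9)
= 4.552 MPa

4.552


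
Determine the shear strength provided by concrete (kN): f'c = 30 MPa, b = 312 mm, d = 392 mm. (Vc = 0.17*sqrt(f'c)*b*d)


Vc = 0.17 * sqrt(30) * 312 * 392 / 1000
= 113.88 kN

113.88


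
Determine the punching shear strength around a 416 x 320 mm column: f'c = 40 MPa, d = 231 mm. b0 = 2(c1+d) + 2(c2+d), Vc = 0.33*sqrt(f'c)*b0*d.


b0 = 2*(416 + 231) + 2*(320 + 231) = 2396 mm
Vc = 0.33 * sqrt(40) * 2396 * 231 / 1000
= 1155.16 kN

1155.16


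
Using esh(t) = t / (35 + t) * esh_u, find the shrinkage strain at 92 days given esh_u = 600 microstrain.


esh(92) = 92 / (35 + 92) * 600
= 92 / 127 * 600
= 434.6 microstrain

434.6


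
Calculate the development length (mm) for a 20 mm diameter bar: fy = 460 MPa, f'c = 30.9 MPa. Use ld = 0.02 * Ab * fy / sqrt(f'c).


Ab = pi * 20^2 / 4 = 314.159 mm2
ld = 0.02 * 314.159 * 460 / sqrt(30.9)
= 519.9 mm

519.9


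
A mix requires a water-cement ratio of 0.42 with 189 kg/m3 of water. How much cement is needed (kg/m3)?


Cement = water / (w/c)
= 189 / 0.42
= 450.0 kg/m3

450.0


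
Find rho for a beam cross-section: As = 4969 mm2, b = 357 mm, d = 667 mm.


rho = As / (b * d)
= 4969 / (357 * 667)
= 0.0209

0.0209


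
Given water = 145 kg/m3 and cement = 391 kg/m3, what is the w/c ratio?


w/c = water / cement
w/c = 145 / 391 = 0.371

0.371


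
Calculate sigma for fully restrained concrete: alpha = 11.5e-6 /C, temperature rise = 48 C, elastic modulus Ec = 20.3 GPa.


sigma = alpha * dT * Ec
= 11.5e-6 * 48 * 20.3 * 1000
= 11.206 MPa

11.206


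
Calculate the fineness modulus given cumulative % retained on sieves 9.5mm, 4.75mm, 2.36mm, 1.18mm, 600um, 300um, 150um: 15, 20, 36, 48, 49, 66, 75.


FM = sum(cumulative % retained) / 100
= 309 / 100
= 3.09

3.09


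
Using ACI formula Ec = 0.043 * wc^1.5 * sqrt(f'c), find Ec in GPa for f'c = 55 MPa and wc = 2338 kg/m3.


Ec = 0.043 * 2338^1.5 * sqrt(55) / 1000
= 36.05 GPa

36.05


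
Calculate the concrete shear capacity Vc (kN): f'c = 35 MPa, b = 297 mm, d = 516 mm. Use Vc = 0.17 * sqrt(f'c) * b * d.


Vc = 0.17 * sqrt(35) * 297 * 516 / 1000
= 154.13 kN

154.13


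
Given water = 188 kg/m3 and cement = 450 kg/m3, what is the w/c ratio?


w/c = water / cement
w/c = 188 / 450 = 0.418

0.418


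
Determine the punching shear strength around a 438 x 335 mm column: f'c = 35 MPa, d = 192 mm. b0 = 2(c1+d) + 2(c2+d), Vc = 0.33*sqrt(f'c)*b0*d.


b0 = 2*(438 + 192) + 2*(335 + 192) = 2314 mm
Vc = 0.33 * sqrt(35) * 2314 * 192 / 1000
= 867.39 kN

867.39


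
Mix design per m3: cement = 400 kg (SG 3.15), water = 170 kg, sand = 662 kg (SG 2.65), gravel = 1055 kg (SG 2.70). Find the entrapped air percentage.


Vol cement = 400 / (3.15 * 1000) = 0.126984 m3
Vol water = 170 / 1000 = 0.17 m3
Vol sand = 662 / (2.65 * 1000) = 0.249811 m3
Vol gravel = 1055 / (2.70 * 1000) = 0.390741 m3
Total solid + water volume = 0.937536 m3
Air = (1 - 0.937536) * 100 = 6.25%

6.25


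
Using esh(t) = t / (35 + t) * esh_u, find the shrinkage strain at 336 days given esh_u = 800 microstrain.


esh(336) = 336 / (35 + 336) * 800
= 336 / 371 * 800
= 724.5 microstrain

724.5


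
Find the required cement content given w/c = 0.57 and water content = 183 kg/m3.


Cement = water / (w/c)
= 183 / 0.57
= 321.1 kg/m3

321.1


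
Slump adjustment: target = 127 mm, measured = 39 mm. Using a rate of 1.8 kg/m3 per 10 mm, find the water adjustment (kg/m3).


Difference = 127 - 39 = 88 mm
Water adjustment = 88 * 1.8 / 10 = 15.8 kg/m3

15.8


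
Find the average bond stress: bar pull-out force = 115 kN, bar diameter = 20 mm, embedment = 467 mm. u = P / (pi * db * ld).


u = P / (pi * db * ld)
= 115 * 1000 / (pi * 20 * 467)
= 3.919 MPa

3.919


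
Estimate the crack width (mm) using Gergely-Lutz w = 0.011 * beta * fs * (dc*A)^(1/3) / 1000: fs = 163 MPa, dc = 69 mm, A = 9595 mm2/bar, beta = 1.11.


w = 0.011 * beta * fs * (dc * A)^(1/3) / 1000
= 0.011 * 1.11 * 163 * (69 * 9595)^(1/3) / 1000
= 0.173 mm

0.173


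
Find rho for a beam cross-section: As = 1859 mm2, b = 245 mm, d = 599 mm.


rho = As / (b * d)
= 1859 / (245 * 599)
= 0.0127

0.0127


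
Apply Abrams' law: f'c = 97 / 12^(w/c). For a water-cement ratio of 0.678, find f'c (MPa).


f'c = 97 / 12^0.678
= 97 / 5.391
= 17.99 MPa

17.99


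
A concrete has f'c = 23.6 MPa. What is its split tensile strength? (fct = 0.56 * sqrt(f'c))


fct = 0.56 * sqrt(23.6)
= 0.56 * 4.858
= 2.72 MPa

2.72


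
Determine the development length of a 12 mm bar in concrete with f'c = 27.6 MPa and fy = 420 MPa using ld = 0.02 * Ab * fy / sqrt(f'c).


Ab = pi * 12^2 / 4 = 113.097 mm2
ld = 0.02 * 113.097 * 420 / sqrt(27.6)
= 180.8 mm

180.8


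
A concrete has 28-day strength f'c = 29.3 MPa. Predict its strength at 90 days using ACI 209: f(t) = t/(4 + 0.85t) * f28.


f(90) = 90 / (4 + 0.85 * 90) * 29.3
= 90 / 80.5 * 29.3
= 32.76 MPa

32.76


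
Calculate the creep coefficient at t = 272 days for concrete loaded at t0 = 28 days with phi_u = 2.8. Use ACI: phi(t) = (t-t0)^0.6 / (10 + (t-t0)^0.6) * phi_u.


dt = 272 - 28 = 244
phi = 244^0.6 / (10 + 244^0.6) * 2.8
= 2.045

2.045


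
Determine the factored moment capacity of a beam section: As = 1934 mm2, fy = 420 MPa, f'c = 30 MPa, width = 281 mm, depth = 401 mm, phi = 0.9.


a = As * fy / (0.85 * f'c * b)
= 1934 * 420 / (0.85 * 30 * 281)
= 113.3598 mm
Mn = As * fy * (d - a/2) / 10^6
= 279.6843 kN-m
phi*Mn = 0.9 * 279.6843 = 251.72 kN-m

251.72


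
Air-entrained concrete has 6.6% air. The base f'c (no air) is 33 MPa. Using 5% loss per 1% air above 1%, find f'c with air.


Strength loss = (6.6 - 1) * 5 = 28.0%
f'c = 33 * (1 - 28.0/100)
= 23.76 MPa

23.76


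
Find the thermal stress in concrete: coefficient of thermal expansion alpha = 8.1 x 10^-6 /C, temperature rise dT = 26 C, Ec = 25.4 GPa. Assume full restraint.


sigma = alpha * dT * Ec
= 8.1e-6 * 26 * 25.4 * 1000
= 5.349 MPa

5.349


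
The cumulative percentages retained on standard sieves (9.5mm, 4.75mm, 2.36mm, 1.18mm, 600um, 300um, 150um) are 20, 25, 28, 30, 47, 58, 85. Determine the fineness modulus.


FM = sum(cumulative % retained) / 100
= 293 / 100
= 2.93

2.93


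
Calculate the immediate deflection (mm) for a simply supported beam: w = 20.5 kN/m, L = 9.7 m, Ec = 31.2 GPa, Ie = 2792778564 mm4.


Convert: L = 9.7 m = 9700 mm, Ec = 31.2 GPa = 31200 MPa
delta = 5 * 20.5 * 9700^4 / (384 * 31200 * 2792778564)
= 27.12 mm

27.12


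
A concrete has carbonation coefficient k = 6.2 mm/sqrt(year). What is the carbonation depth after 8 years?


depth = k * sqrt(t)
= 6.2 * sqrt(8)
= 17.54 mm

17.54


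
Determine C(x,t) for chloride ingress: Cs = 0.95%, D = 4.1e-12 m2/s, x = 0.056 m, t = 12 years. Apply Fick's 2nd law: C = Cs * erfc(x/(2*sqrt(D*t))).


t_seconds = 12 * 365.25 * 24 * 3600 = 378691200.0 s
arg = 0.056 / (2 * sqrt(4.1e-12 * 378691200.0))
= 0.7106
erfc(0.7106) = 0.3149
C = 0.95 * 0.3149 = 0.2992%

0.2992


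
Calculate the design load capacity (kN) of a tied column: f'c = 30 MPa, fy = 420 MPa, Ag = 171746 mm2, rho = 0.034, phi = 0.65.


Ast = rho * Ag = 0.034 * 171746 = 5839.364 mm2
phi*Pn = 0.65 * 0.80 * (0.85 * 30 * (171746 - 5839.364) + 420 * 5839.364) / 1000
= 3475.24 kN

3475.24


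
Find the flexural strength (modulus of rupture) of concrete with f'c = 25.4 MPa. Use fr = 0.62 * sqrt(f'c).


fr = 0.62 * sqrt(25.4)
= 3.125 MPa

3.125


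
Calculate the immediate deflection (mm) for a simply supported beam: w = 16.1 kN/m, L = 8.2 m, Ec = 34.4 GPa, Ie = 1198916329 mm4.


Convert: L = 8.2 m = 8200 mm, Ec = 34.4 GPa = 34400 MPa
delta = 5 * 16.1 * 8200^4 / (384 * 34400 * 1198916329)
= 22.98 mm

22.98


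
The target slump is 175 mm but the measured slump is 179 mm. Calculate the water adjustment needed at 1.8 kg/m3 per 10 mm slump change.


Difference = 175 - 179 = -4 mm
Water adjustment = -4 * 1.8 / 10 = -0.7 kg/m3

-0.7


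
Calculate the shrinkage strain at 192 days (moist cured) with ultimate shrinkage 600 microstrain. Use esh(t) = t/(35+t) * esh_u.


esh(192) = 192 / (35 + 192) * 600
= 192 / 227 * 600
= 507.5 microstrain

507.5


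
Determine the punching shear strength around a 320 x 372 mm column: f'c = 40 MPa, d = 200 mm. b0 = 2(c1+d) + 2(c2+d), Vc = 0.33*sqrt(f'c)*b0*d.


b0 = 2*(320 + 200) + 2*(372 + 200) = 2184 mm
Vc = 0.33 * sqrt(40) * 2184 * 200 / 1000
= 911.65 kN

911.65


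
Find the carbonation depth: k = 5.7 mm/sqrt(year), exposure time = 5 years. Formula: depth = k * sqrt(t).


depth = k * sqrt(t)
= 5.7 * sqrt(5)
= 12.75 mm

12.75


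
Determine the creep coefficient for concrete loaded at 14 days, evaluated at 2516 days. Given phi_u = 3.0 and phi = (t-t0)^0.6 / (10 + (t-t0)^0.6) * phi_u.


dt = 2516 - 14 = 2502
phi = 2502^0.6 / (10 + 2502^0.6) * 3.0
= 2.749

2.749


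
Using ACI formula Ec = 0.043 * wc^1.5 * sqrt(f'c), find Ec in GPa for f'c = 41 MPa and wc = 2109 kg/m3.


Ec = 0.043 * 2109^1.5 * sqrt(41) / 1000
= 26.67 GPa

26.67


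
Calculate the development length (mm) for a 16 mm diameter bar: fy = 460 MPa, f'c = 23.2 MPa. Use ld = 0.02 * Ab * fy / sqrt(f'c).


Ab = pi * 16^2 / 4 = 201.062 mm2
ld = 0.02 * 201.062 * 460 / sqrt(23.2)
= 384.0 mm

384.0


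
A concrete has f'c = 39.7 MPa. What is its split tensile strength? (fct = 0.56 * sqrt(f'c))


fct = 0.56 * sqrt(39.7)
= 0.56 * 6.301
= 3.528 MPa

3.528


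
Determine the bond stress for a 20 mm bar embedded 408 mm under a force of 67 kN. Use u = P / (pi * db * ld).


u = P / (pi * db * ld)
= 67 * 1000 / (pi * 20 * 408)
= 2.614 MPa

2.614


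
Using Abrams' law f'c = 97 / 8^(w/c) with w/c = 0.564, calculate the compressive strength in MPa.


f'c = 97 / 8^0.564
= 97 / 3.231
= 30.02 MPa

30.02


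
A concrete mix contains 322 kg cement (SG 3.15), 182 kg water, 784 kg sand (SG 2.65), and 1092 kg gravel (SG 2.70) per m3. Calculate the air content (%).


Vol cement = 322 / (3.15 * 1000) = 0.102222 m3
Vol water = 182 / 1000 = 0.182 m3
Vol sand = 784 / (2.65 * 1000) = 0.295849 m3
Vol gravel = 1092 / (2.70 * 1000) = 0.404444 m3
Total solid + water volume = 0.984516 m3
Air = (1 - 0.984516) * 100 = 1.55%

1.55


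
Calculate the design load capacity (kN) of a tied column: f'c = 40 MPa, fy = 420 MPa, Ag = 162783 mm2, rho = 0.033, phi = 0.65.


Ast = rho * Ag = 0.033 * 162783 = 5371.839 mm2
phi*Pn = 0.65 * 0.80 * (0.85 * 40 * (162783 - 5371.839) + 420 * 5371.839) / 1000
= 3956.24 kN

3956.24


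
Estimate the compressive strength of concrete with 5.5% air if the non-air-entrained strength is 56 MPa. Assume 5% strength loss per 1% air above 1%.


Strength loss = (5.5 - 1) * 5 = 22.5%
f'c = 56 * (1 - 22.5/100)
= 43.4 MPa

43.4


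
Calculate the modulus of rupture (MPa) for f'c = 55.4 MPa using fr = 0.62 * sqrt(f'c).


fr = 0.62 * sqrt(55.4)
= 4.615 MPa

4.615


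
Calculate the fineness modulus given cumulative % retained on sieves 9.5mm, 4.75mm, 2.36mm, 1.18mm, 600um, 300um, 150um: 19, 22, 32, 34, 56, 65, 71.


FM = sum(cumulative % retained) / 100
= 299 / 100
= 2.99

2.99


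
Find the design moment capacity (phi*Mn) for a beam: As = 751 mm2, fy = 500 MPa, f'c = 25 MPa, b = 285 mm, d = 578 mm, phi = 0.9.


a = As * fy / (0.85 * f'c * b)
= 751 * 500 / (0.85 * 25 * 285)
= 62.0021 mm
Mn = As * fy * (d - a/2) / 10^6
= 205.3981 kN-m
phi*Mn = 0.9 * 205.3981 = 184.86 kN-m

184.86


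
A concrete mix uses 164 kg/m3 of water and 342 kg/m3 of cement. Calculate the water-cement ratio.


w/c = water / cement
w/c = 164 / 342 = 0.48

0.48


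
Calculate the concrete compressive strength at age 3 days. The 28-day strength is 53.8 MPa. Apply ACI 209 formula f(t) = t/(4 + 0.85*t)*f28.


f(3) = 3 / (4 + 0.85 * 3) * 53.8
= 3 / 6.55 * 53.8
= 24.64 MPa

24.64


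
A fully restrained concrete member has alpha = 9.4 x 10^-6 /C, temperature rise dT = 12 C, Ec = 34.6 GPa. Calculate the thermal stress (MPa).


sigma = alpha * dT * Ec
= 9.4e-6 * 12 * 34.6 * 1000
= 3.903 MPa

3.903


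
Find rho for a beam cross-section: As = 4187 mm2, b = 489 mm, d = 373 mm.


rho = As / (b * d)
= 4187 / (489 * 373)
= 0.023

0.023


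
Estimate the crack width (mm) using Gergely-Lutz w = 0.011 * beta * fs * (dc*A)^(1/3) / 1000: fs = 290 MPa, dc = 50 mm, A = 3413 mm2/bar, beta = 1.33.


w = 0.011 * beta * fs * (dc * A)^(1/3) / 1000
= 0.011 * 1.33 * 290 * (50 * 3413)^(1/3) / 1000
= 0.235 mm

0.235


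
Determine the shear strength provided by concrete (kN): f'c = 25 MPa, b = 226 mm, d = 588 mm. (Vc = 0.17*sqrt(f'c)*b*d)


Vc = 0.17 * sqrt(25) * 226 * 588 / 1000
= 112.95 kN

112.95


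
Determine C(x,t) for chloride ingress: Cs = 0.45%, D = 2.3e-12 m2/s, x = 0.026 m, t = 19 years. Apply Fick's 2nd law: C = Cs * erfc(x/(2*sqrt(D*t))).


t_seconds = 19 * 365.25 * 24 * 3600 = 599594400.0 s
arg = 0.026 / (2 * sqrt(2.3e-12 * 599594400.0))
= 0.3501
erfc(0.3501) = 0.6206
C = 0.45 * 0.6206 = 0.2792%

0.2792


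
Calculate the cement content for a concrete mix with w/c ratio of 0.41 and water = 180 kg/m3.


Cement = water / (w/c)
= 180 / 0.41
= 439.0 kg/m3

439.0


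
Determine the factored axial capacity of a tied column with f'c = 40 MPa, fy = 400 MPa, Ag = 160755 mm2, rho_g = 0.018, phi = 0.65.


Ast = rho * Ag = 0.018 * 160755 = 2893.59 mm2
phi*Pn = 0.65 * 0.80 * (0.85 * 40 * (160755 - 2893.59) + 400 * 2893.59) / 1000
= 3392.86 kN

3392.86


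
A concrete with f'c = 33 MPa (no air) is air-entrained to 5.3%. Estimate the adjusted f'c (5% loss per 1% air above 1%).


Strength loss = (5.3 - 1) * 5 = 21.5%
f'c = 33 * (1 - 21.5/100)
= 25.91 MPa

25.91


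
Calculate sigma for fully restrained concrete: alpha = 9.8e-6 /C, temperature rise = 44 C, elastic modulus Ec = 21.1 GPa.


sigma = alpha * dT * Ec
= 9.8e-6 * 44 * 21.1 * 1000
= 9.098 MPa

9.098


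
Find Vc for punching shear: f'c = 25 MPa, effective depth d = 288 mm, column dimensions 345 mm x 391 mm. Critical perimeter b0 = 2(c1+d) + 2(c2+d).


b0 = 2*(345 + 288) + 2*(391 + 288) = 2624 mm
Vc = 0.33 * sqrt(25) * 2624 * 288 / 1000
= 1246.92 kN

1246.92


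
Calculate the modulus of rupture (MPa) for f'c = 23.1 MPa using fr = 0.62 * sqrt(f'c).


fr = 0.62 * sqrt(23.1)
= 2.98 MPa

2.98


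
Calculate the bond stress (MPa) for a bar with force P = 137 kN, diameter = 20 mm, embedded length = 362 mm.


u = P / (pi * db * ld)
= 137 * 1000 / (pi * 20 * 362)
= 6.023 MPa

6.023


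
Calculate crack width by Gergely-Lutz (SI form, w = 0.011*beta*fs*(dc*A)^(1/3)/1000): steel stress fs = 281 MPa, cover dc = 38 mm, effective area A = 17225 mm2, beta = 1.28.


w = 0.011 * beta * fs * (dc * A)^(1/3) / 1000
= 0.011 * 1.28 * 281 * (38 * 17225)^(1/3) / 1000
= 0.344 mm

0.344


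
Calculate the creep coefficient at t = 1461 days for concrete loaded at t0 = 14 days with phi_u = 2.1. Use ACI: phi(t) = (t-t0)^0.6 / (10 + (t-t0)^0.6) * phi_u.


dt = 1461 - 14 = 1447
phi = 1447^0.6 / (10 + 1447^0.6) * 2.1
= 1.863

1.863


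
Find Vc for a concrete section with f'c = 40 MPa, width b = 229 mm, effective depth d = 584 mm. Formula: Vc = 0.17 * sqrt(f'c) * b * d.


Vc = 0.17 * sqrt(40) * 229 * 584 / 1000
= 143.79 kN

143.79


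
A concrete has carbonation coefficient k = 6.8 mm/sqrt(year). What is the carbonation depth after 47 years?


depth = k * sqrt(t)
= 6.8 * sqrt(47)
= 46.62 mm

46.62


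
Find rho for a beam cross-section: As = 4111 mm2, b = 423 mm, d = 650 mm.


rho = As / (b * d)
= 4111 / (423 * 650)
= 0.015

0.015


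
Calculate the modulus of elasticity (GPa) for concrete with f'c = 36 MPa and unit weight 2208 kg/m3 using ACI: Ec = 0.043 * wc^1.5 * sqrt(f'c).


Ec = 0.043 * 2208^1.5 * sqrt(36) / 1000
= 26.77 GPa

26.77


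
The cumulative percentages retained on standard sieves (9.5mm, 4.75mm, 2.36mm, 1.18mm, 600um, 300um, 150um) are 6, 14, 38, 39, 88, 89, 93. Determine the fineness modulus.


FM = sum(cumulative % retained) / 100
= 367 / 100
= 3.67

3.67


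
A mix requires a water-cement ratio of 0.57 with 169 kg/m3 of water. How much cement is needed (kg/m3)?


Cement = water / (w/c)
= 169 / 0.57
= 296.5 kg/m3

296.5


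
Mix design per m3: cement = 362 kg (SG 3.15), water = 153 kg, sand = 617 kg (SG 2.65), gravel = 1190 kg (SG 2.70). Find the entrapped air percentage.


Vol cement = 362 / (3.15 * 1000) = 0.114921 m3
Vol water = 153 / 1000 = 0.153 m3
Vol sand = 617 / (2.65 * 1000) = 0.23283 m3
Vol gravel = 1190 / (2.70 * 1000) = 0.440741 m3
Total solid + water volume = 0.941492 m3
Air = (1 - 0.941492) * 100 = 5.85%

5.85


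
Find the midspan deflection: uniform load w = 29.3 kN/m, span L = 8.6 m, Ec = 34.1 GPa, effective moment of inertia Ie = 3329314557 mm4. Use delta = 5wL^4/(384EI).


Convert: L = 8.6 m = 8600 mm, Ec = 34.1 GPa = 34100 MPa
delta = 5 * 29.3 * 8600^4 / (384 * 34100 * 3329314557)
= 18.38 mm

18.38


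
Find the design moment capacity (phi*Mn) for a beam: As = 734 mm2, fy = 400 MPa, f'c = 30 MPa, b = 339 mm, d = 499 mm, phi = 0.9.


a = As * fy / (0.85 * f'c * b)
= 734 * 400 / (0.85 * 30 * 339)
= 33.9638 mm
Mn = As * fy * (d - a/2) / 10^6
= 141.5205 kN-m
phi*Mn = 0.9 * 141.5205 = 127.37 kN-m

127.37


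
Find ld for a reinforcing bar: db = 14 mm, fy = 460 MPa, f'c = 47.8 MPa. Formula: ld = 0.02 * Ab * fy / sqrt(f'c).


Ab = pi * 14^2 / 4 = 153.938 mm2
ld = 0.02 * 153.938 * 460 / sqrt(47.8)
= 204.8 mm

204.8


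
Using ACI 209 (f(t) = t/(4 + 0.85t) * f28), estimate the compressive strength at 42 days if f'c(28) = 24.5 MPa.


f(42) = 42 / (4 + 0.85 * 42) * 24.5
= 42 / 39.7 * 24.5
= 25.92 MPa

25.92


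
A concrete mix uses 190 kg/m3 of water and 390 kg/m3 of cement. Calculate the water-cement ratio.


w/c = water / cement
w/c = 190 / 390 = 0.487

0.487


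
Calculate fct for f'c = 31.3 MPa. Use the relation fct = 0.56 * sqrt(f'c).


fct = 0.56 * sqrt(31.3)
= 0.56 * 5.595
= 3.133 MPa

3.133


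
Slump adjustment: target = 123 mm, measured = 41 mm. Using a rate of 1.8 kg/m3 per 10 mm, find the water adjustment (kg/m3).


Difference = 123 - 41 = 82 mm
Water adjustment = 82 * 1.8 / 10 = 14.8 kg/m3

14.8


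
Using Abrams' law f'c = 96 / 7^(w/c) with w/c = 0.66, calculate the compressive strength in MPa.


f'c = 96 / 7^0.66
= 96 / 3.612
= 26.58 MPa

26.58


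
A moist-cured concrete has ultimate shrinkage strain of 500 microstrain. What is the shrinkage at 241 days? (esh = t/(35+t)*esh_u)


esh(241) = 241 / (35 + 241) * 500
= 241 / 276 * 500
= 436.6 microstrain

436.6


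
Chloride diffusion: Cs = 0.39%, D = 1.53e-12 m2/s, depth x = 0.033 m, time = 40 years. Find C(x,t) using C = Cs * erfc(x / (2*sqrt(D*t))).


t_seconds = 40 * 365.25 * 24 * 3600 = 1262304000.0 s
arg = 0.033 / (2 * sqrt(1.53e-12 * 1262304000.0))
= 0.3755
erfc(0.3755) = 0.5954
C = 0.39 * 0.5954 = 0.2322%

0.2322


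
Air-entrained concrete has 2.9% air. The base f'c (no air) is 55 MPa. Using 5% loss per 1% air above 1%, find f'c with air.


Strength loss = (2.9 - 1) * 5 = 9.5%
f'c = 55 * (1 - 9.5/100)
= 49.77 MPa

49.77


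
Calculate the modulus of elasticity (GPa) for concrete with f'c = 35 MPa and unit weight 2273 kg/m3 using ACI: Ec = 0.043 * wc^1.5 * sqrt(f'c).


Ec = 0.043 * 2273^1.5 * sqrt(35) / 1000
= 27.57 GPa

27.57


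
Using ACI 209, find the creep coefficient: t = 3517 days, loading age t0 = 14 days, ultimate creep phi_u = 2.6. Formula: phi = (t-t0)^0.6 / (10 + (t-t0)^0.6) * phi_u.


dt = 3517 - 14 = 3503
phi = 3503^0.6 / (10 + 3503^0.6) * 2.6
= 2.419

2.419


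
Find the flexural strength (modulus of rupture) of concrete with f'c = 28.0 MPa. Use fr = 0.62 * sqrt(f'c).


fr = 0.62 * sqrt(28.0)
= 3.281 MPa

3.281


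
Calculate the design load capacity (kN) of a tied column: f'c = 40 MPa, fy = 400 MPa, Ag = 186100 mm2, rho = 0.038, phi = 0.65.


Ast = rho * Ag = 0.038 * 186100 = 7071.8 mm2
phi*Pn = 0.65 * 0.80 * (0.85 * 40 * (186100 - 7071.8) + 400 * 7071.8) / 1000
= 4636.15 kN

4636.15


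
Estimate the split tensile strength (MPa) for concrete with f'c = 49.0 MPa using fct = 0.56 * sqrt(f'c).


fct = 0.56 * sqrt(49.0)
= 0.56 * 7.0
= 3.92 MPa

3.92


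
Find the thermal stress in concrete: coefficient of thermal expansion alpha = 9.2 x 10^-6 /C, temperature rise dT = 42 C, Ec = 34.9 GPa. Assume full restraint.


sigma = alpha * dT * Ec
= 9.2e-6 * 42 * 34.9 * 1000
= 13.485 MPa

13.485


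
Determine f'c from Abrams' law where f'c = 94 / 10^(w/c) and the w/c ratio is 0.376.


f'c = 94 / 10^0.376
= 94 / 2.377
= 39.55 MPa

39.55


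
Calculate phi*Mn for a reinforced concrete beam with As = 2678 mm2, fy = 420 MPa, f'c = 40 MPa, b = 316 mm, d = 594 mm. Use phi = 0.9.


a = As * fy / (0.85 * f'c * b)
= 2678 * 420 / (0.85 * 40 * 316)
= 104.6873 mm
Mn = As * fy * (d - a/2) / 10^6
= 609.2334 kN-m
phi*Mn = 0.9 * 609.2334 = 548.31 kN-m

548.31


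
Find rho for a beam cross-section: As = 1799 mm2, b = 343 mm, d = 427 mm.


rho = As / (b * d)
= 1799 / (343 * 427)
= 0.0123

0.0123


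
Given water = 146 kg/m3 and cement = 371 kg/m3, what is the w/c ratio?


w/c = water / cement
w/c = 146 / 371 = 0.394

0.394


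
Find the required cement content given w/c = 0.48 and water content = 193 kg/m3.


Cement = water / (w/c)
= 193 / 0.48
= 402.1 kg/m3

402.1


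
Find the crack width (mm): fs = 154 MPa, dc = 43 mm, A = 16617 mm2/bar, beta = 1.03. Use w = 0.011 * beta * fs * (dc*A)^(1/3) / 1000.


w = 0.011 * beta * fs * (dc * A)^(1/3) / 1000
= 0.011 * 1.03 * 154 * (43 * 16617)^(1/3) / 1000
= 0.156 mm

0.156


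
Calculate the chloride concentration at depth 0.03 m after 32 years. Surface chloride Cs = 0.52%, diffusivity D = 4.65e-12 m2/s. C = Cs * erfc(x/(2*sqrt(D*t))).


t_seconds = 32 * 365.25 * 24 * 3600 = 1009843200.0 s
arg = 0.03 / (2 * sqrt(4.65e-12 * 1009843200.0))
= 0.2189
erfc(0.2189) = 0.7569
C = 0.52 * 0.7569 = 0.3936%

0.3936


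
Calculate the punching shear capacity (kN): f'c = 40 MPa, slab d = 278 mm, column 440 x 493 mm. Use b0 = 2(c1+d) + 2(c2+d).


b0 = 2*(440 + 278) + 2*(493 + 278) = 2978 mm
Vc = 0.33 * sqrt(40) * 2978 * 278 / 1000
= 1727.88 kN

1727.88


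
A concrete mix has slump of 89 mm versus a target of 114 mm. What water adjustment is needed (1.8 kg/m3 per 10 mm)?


Difference = 114 - 89 = 25 mm
Water adjustment = 25 * 1.8 / 10 = 4.5 kg/m3

4.5


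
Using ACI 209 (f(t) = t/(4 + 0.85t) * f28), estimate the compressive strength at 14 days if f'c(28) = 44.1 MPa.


f(14) = 14 / (4 + 0.85 * 14) * 44.1
= 14 / 15.9 * 44.1
= 38.83 MPa

38.83


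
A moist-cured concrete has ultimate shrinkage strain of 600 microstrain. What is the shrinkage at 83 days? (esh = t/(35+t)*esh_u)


esh(83) = 83 / (35 + 83) * 600
= 83 / 118 * 600
= 422.0 microstrain

422.0


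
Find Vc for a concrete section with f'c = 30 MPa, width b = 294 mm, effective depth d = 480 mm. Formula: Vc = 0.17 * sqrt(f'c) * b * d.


Vc = 0.17 * sqrt(30) * 294 * 480 / 1000
= 131.4 kN

131.4


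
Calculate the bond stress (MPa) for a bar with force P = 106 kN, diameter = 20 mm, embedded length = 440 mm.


u = P / (pi * db * ld)
= 106 * 1000 / (pi * 20 * 440)
= 3.834 MPa

3.834


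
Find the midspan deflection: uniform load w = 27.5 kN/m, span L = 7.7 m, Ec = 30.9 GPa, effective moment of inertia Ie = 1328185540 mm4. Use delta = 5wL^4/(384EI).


Convert: L = 7.7 m = 7700 mm, Ec = 30.9 GPa = 30900 MPa
delta = 5 * 27.5 * 7700^4 / (384 * 30900 * 1328185540)
= 30.67 mm

30.67
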